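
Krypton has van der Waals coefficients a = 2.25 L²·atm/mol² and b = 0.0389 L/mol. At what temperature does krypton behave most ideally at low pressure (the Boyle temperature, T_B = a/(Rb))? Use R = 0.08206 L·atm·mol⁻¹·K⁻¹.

T_B ≈ 704.9 K

For a van der Waals gas the second virial coefficient B₂ = b − a/(RT) vanishes at T_B = a/(Rb).
T_B = 2.25/(0.08206×0.0389) = 2.25/0.0031921 = 704.9 K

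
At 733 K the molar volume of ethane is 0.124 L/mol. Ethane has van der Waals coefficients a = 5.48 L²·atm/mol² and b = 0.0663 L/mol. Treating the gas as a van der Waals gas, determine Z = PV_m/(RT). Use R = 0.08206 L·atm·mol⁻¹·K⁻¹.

P = RT/(V_m − b) − a/V_m² = (0.08206)(733)/(0.124 − 0.0663) − 5.48/(0.124)²
  = 60.150/0.057700 − 356.40 = 1042.5 − 356.40 = 686.1 atm
Z = PV_m/(RT) = (686.1)(0.124)/((0.08206)(733)) = 85.076/60.150 = 1.414

Z ≈ 1.414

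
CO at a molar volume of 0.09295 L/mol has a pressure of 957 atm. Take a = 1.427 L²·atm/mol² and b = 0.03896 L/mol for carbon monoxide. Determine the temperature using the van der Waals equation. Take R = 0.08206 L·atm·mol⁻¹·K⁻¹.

T = (P + a/V_m²)(V_m − b)/R
P + a/V_m² = 957 + 1.427/(0.09295)² = 1122.2 atm
V_m − b = 0.09295 − 0.03896 = 0.053990 L/mol
T = (1122.2)(0.053990)/0.08206 = 738.3 K

T ≈ 738.3 K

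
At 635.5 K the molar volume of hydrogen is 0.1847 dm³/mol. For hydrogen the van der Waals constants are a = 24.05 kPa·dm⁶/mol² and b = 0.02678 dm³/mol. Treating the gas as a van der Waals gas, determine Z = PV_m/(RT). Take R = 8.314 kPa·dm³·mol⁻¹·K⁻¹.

P = RT/(V_m − b) − a/V_m² = (8.314)(635.5)/(0.1847 − 0.02678) − 24.05/(0.1847)²
  = 5283.5/0.15792 − 704.99 = 33457 − 704.99 = 32752 kPa
Z = PV_m/(RT) = (32752)(0.1847)/((8.314)(635.5)) = 6049.3/5283.5 = 1.145

Z ≈ 1.145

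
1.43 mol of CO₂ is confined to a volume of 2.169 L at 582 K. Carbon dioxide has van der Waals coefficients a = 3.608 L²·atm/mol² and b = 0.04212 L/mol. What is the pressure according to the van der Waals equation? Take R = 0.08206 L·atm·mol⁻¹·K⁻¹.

P = nRT/(V − nb) − a n²/V²
nRT/(V − nb) = (1.43)(0.08206)(582)/(2.169 − 1.43×0.04212) = 68.295/2.1088 = 32.386 atm
a n²/V² = (3.608)(1.43)²/(2.169)² = 1.5683 atm
P = 32.386 − 1.5683 = 30.82 atm

P ≈ 30.82 atm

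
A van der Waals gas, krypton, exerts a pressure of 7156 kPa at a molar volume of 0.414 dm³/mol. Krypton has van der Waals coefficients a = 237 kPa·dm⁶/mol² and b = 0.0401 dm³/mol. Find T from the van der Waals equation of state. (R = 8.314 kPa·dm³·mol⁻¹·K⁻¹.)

T ≈ 384.0 K

T = (P + a/V_m²)(V_m − b)/R
P + a/V_m² = 7156 + 237/(0.414)² = 8538.8 kPa
V_m − b = 0.414 − 0.0401 = 0.37390 dm³/mol
T = (8538.8)(0.37390)/8.314 = 384.0 K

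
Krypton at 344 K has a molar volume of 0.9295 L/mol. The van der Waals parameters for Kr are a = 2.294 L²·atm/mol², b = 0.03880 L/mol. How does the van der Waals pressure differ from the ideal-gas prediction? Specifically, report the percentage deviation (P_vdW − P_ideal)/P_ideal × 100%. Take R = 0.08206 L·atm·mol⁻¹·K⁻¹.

-4.39 %

Ideal: P_ideal = RT/V_m = (0.08206)(344)/0.9295 = 30.3697 atm
vdW: P = RT/(V_m − b) − a/V_m² = 28.2286/0.890700 − 2.294/0.863970 = 31.6926 − 2.65518 = 29.0374 atm
% deviation = (29.0374 − 30.3697)/30.3697 × 100% = -4.39%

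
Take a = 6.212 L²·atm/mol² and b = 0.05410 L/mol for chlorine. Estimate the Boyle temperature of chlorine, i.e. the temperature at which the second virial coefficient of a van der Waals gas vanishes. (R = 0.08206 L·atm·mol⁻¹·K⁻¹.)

For a van der Waals gas the second virial coefficient B₂ = b − a/(RT) vanishes at T_B = a/(Rb).
T_B = 6.212/(0.08206×0.05410) = 6.212/0.0044394 = 1399 K

T_B ≈ 1399 K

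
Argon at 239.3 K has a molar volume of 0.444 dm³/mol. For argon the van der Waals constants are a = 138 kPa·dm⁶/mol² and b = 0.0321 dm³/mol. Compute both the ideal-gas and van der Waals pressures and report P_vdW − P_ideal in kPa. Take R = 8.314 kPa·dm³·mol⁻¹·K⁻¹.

Ideal: P_ideal = RT/V_m = (8.314)(239.3)/0.444 = 4480.95 kPa
vdW: P = RT/(V_m − b) − a/V_m² = 1989.54/0.411900 − 138/0.197136 = 4830.15 − 700.024 = 4130.13 kPa
ΔP = 4130.13 − 4480.95 = -350.8 kPa

ΔP ≈ -350.8 kPa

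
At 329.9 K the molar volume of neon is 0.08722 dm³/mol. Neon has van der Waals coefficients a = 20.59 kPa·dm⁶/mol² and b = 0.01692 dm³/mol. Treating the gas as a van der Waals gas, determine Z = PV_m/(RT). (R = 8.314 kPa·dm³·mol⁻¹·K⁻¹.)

Z ≈ 1.155

P = RT/(V_m − b) − a/V_m² = (8.314)(329.9)/(0.08722 − 0.01692) − 20.59/(0.08722)²
  = 2742.8/0.070300 − 2706.6 = 39016 − 2706.6 = 36309 kPa
Z = PV_m/(RT) = (36309)(0.08722)/((8.314)(329.9)) = 3166.9/2742.8 = 1.155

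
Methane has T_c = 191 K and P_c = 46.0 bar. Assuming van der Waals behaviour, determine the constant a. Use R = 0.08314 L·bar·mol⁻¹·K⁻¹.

From T_c = 8a/(27Rb) and P_c = a/(27b²): a = 27 R² T_c²/(64 P_c).
a = 27×(0.08314)²×(191)²/(64×46.0) = 6808.5/2944.0 = 2.313 L²·bar/mol²

a ≈ 2.313 L²·bar/mol²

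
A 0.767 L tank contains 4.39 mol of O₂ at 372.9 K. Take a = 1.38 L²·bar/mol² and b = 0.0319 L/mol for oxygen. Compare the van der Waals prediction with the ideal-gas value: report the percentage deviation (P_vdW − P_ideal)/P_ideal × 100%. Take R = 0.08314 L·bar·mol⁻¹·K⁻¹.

Ideal: P_ideal = nRT/V = (4.39)(0.08314)(372.9)/0.767 = 177.448 bar
vdW: P = nRT/(V − nb) − a n²/V² = 136.103/0.626959 − 26.5955/0.588289 = 217.084 − 45.2082 = 171.876 bar
% deviation = (171.876 − 177.448)/177.448 × 100% = -3.14%

-3.14 %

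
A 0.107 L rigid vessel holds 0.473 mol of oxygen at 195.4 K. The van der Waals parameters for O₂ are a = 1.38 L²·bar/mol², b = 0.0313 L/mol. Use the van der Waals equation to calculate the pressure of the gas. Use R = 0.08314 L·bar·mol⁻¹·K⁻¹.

P = nRT/(V − nb) − a n²/V²
nRT/(V − nb) = (0.473)(0.08314)(195.4)/(0.107 − 0.473×0.0313) = 7.6841/0.092195 = 83.346 bar
a n²/V² = (1.38)(0.473)²/(0.107)² = 26.967 bar
P = 83.346 − 26.967 = 56.38 bar

P ≈ 56.38 bar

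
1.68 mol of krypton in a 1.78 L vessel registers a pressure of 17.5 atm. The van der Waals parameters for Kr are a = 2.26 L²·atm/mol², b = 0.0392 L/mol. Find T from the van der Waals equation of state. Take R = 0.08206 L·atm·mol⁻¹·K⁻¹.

T ≈ 242.6 K

T = (P + a n²/V²)(V − nb)/(nR)
P + a n²/V² = 17.5 + (2.26)(1.68)²/(1.78)² = 19.513 atm
V − nb = 1.78 − (1.68)(0.0392) = 1.7141 L
T = (19.513)(1.7141)/((1.68)(0.08206)) = 242.6 K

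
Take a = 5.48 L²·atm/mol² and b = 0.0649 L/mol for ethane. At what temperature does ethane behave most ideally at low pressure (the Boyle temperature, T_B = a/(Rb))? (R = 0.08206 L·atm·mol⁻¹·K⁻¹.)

T_B ≈ 1029 K

For a van der Waals gas the second virial coefficient B₂ = b − a/(RT) vanishes at T_B = a/(Rb).
T_B = 5.48/(0.08206×0.0649) = 5.48/0.0053257 = 1029 K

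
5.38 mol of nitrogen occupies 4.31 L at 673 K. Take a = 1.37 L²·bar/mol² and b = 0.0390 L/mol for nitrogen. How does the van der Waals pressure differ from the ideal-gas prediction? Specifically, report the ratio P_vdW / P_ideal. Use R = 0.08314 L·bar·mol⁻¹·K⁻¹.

Ideal: P_ideal = nRT/V = (5.38)(0.08314)(673)/4.31 = 69.8442 bar
vdW: P = nRT/(V − nb) − a n²/V² = 301.028/4.10018 − 39.6538/18.5761 = 73.4182 − 2.13467 = 71.2835 bar
Ratio = 71.2835/69.8442 = 1.021

P_vdW / P_ideal ≈ 1.021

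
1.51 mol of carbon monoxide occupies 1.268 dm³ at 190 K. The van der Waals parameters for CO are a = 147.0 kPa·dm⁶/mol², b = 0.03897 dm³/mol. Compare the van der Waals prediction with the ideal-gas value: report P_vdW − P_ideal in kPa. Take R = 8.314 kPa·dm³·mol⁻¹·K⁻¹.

ΔP ≈ -116.9 kPa

Ideal: P_ideal = nRT/V = (1.51)(8.314)(190)/1.268 = 1881.14 kPa
vdW: P = nRT/(V − nb) − a n²/V² = 2385.29/1.20916 − 335.175/1.60782 = 1972.68 − 208.465 = 1764.22 kPa
ΔP = 1764.22 − 1881.14 = -116.9 kPa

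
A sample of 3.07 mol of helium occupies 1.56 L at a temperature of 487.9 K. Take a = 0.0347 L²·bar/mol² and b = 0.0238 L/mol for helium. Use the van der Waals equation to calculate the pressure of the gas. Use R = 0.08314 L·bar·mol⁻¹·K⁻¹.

P = nRT/(V − nb) − a n²/V²
nRT/(V − nb) = (3.07)(0.08314)(487.9)/(1.56 − 3.07×0.0238) = 124.53/1.4869 = 83.751 bar
a n²/V² = (0.0347)(3.07)²/(1.56)² = 0.13439 bar
P = 83.751 − 0.13439 = 83.62 bar

P ≈ 83.62 bar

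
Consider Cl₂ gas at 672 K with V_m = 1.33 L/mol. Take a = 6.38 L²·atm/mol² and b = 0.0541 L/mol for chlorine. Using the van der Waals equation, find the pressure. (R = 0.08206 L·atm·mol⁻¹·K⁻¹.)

P = RT/(V_m − b) − a/V_m²
RT/(V_m − b) = (0.08206)(672)/(1.33 − 0.0541) = 55.144/1.2759 = 43.220 atm
a/V_m² = 6.38/(1.33)² = 3.6068 atm
P = 43.220 − 3.6068 = 39.61 atm

P ≈ 39.61 atm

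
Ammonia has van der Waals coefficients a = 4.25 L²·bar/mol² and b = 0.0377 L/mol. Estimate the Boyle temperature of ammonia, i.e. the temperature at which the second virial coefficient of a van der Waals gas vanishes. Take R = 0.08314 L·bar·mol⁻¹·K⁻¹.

For a van der Waals gas the second virial coefficient B₂ = b − a/(RT) vanishes at T_B = a/(Rb).
T_B = 4.25/(0.08314×0.0377) = 4.25/0.0031344 = 1356 K

T_B ≈ 1356 K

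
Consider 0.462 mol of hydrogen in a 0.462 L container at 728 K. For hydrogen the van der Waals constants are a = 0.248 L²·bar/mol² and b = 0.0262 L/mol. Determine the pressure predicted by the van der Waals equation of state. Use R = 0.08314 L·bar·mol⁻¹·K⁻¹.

P ≈ 61.91 bar

P = nRT/(V − nb) − a n²/V²
nRT/(V − nb) = (0.462)(0.08314)(728)/(0.462 − 0.462×0.0262) = 27.963/0.44990 = 62.154 bar
a n²/V² = (0.248)(0.462)²/(0.462)² = 0.24800 bar
P = 62.154 − 0.24800 = 61.91 bar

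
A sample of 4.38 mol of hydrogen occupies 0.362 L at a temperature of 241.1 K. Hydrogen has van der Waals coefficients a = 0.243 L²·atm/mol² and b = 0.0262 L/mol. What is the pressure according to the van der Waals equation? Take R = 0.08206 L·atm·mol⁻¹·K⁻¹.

P ≈ 314.9 atm

P = nRT/(V − nb) − a n²/V²
nRT/(V − nb) = (4.38)(0.08206)(241.1)/(0.362 − 4.38×0.0262) = 86.657/0.24724 = 350.50 atm
a n²/V² = (0.243)(4.38)²/(0.362)² = 35.574 atm
P = 350.50 − 35.574 = 314.9 atm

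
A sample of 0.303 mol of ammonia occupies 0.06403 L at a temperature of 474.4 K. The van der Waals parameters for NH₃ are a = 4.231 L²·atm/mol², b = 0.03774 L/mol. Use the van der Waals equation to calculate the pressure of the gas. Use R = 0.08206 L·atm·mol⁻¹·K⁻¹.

P = nRT/(V − nb) − a n²/V²
nRT/(V − nb) = (0.303)(0.08206)(474.4)/(0.06403 − 0.303×0.03774) = 11.796/0.052595 = 224.28 atm
a n²/V² = (4.231)(0.303)²/(0.06403)² = 94.746 atm
P = 224.28 − 94.746 = 129.5 atm

P ≈ 129.5 atm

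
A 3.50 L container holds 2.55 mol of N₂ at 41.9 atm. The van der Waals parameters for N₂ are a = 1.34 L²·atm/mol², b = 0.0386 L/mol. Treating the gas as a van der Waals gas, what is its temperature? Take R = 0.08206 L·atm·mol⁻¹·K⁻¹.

T ≈ 692.7 K

T = (P + a n²/V²)(V − nb)/(nR)
P + a n²/V² = 41.9 + (1.34)(2.55)²/(3.50)² = 42.611 atm
V − nb = 3.50 − (2.55)(0.0386) = 3.4016 L
T = (42.611)(3.4016)/((2.55)(0.08206)) = 692.7 K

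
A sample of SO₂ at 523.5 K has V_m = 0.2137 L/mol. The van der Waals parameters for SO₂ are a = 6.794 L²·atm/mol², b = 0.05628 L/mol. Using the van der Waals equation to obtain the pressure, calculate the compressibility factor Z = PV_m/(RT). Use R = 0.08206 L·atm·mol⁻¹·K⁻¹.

Z ≈ 0.6174

P = RT/(V_m − b) − a/V_m² = (0.08206)(523.5)/(0.2137 − 0.05628) − 6.794/(0.2137)²
  = 42.958/0.15742 − 148.77 = 272.89 − 148.77 = 124.12 atm
Z = PV_m/(RT) = (124.12)(0.2137)/((0.08206)(523.5)) = 26.524/42.958 = 0.6174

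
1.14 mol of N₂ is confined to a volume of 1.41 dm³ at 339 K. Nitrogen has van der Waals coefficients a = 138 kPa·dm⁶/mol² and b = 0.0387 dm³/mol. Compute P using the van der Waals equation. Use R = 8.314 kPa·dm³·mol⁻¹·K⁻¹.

P = nRT/(V − nb) − a n²/V²
nRT/(V − nb) = (1.14)(8.314)(339)/(1.41 − 1.14×0.0387) = 3213.0/1.3659 = 2352.3 kPa
a n²/V² = (138)(1.14)²/(1.41)² = 90.209 kPa
P = 2352.3 − 90.209 = 2262 kPa

P ≈ 2262 kPa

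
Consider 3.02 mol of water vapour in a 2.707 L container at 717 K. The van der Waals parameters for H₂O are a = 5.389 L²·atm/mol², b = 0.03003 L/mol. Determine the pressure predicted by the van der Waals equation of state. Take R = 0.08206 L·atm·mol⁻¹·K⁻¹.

P = nRT/(V − nb) − a n²/V²
nRT/(V − nb) = (3.02)(0.08206)(717)/(2.707 − 3.02×0.03003) = 177.69/2.6163 = 67.917 atm
a n²/V² = (5.389)(3.02)²/(2.707)² = 6.7073 atm
P = 67.917 − 6.7073 = 61.21 atm

P ≈ 61.21 atm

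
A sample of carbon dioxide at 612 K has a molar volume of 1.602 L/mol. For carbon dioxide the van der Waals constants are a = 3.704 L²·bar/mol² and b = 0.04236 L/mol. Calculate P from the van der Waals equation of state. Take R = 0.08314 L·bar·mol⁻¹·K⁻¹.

P = RT/(V_m − b) − a/V_m²
RT/(V_m − b) = (0.08314)(612)/(1.602 − 0.04236) = 50.882/1.5596 = 32.625 bar
a/V_m² = 3.704/(1.602)² = 1.4433 bar
P = 32.625 − 1.4433 = 31.18 bar

P ≈ 31.18 bar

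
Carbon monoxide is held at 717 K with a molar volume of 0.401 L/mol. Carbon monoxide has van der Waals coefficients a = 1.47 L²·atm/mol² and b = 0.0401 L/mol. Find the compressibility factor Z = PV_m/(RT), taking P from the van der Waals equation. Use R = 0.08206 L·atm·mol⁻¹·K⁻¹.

P = RT/(V_m − b) − a/V_m² = (0.08206)(717)/(0.401 − 0.0401) − 1.47/(0.401)²
  = 58.837/0.36090 − 9.1417 = 163.03 − 9.1417 = 153.89 atm
Z = PV_m/(RT) = (153.89)(0.401)/((0.08206)(717)) = 61.710/58.837 = 1.049

Z ≈ 1.049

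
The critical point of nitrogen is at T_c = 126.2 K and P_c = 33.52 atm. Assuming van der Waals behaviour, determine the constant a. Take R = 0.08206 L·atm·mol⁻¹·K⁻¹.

From T_c = 8a/(27Rb) and P_c = a/(27b²): a = 27 R² T_c²/(64 P_c).
a = 27×(0.08206)²×(126.2)²/(64×33.52) = 2895.6/2145.3 = 1.350 L²·atm/mol²

a ≈ 1.350 L²·atm/mol²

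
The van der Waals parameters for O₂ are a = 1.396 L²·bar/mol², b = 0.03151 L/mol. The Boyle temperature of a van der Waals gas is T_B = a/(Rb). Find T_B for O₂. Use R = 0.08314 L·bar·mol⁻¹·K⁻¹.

T_B ≈ 532.9 K

For a van der Waals gas the second virial coefficient B₂ = b − a/(RT) vanishes at T_B = a/(Rb).
T_B = 1.396/(0.08314×0.03151) = 1.396/0.0026197 = 532.9 K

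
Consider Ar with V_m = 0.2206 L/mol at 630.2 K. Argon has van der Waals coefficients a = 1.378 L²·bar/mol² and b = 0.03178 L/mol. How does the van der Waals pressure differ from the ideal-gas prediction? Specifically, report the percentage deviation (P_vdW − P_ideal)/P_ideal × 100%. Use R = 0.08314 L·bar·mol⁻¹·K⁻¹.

4.91 %

Ideal: P_ideal = RT/V_m = (0.08314)(630.2)/0.2206 = 237.511 bar
vdW: P = RT/(V_m − b) − a/V_m² = 52.3948/0.188820 − 1.378/0.0486644 = 277.485 − 28.3164 = 249.169 bar
% deviation = (249.169 − 237.511)/237.511 × 100% = 4.91%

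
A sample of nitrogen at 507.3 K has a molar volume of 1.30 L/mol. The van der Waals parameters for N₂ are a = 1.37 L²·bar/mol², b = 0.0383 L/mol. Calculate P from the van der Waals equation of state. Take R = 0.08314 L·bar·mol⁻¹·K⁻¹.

P = RT/(V_m − b) − a/V_m²
RT/(V_m − b) = (0.08314)(507.3)/(1.30 − 0.0383) = 42.177/1.2617 = 33.429 bar
a/V_m² = 1.37/(1.30)² = 0.81065 bar
P = 33.429 − 0.81065 = 32.62 bar

P ≈ 32.62 bar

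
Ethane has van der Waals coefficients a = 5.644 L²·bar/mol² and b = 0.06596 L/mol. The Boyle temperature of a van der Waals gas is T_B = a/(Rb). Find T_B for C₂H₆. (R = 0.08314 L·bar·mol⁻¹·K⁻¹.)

For a van der Waals gas the second virial coefficient B₂ = b − a/(RT) vanishes at T_B = a/(Rb).
T_B = 5.644/(0.08314×0.06596) = 5.644/0.0054839 = 1029 K

T_B ≈ 1029 K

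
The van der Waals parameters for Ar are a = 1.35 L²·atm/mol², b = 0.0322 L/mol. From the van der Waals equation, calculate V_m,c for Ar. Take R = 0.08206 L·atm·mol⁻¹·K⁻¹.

V_m,c ≈ 0.09660 L/mol

For a van der Waals gas, V_m,c = 3b.
V_m,c = 3×0.0322 = 0.09660 L/mol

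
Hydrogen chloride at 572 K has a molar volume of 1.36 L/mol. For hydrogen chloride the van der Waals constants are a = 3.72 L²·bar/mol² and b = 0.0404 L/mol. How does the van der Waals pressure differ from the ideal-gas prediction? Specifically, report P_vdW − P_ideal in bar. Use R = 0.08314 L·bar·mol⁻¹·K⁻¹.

Ideal: P_ideal = RT/V_m = (0.08314)(572)/1.36 = 34.9677 bar
vdW: P = RT/(V_m − b) − a/V_m² = 47.5561/1.31960 − 3.72/1.84960 = 36.0383 − 2.01125 = 34.0271 bar
ΔP = 34.0271 − 34.9677 = -0.941 bar

ΔP ≈ -0.941 bar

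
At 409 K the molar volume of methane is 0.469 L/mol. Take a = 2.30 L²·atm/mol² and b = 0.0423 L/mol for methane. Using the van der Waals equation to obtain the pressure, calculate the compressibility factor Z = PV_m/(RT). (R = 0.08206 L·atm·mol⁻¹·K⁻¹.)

P = RT/(V_m − b) − a/V_m² = (0.08206)(409)/(0.469 − 0.0423) − 2.30/(0.469)²
  = 33.563/0.42670 − 10.456 = 78.657 − 10.456 = 68.201 atm
Z = PV_m/(RT) = (68.201)(0.469)/((0.08206)(409)) = 31.986/33.563 = 0.9530

Z ≈ 0.9530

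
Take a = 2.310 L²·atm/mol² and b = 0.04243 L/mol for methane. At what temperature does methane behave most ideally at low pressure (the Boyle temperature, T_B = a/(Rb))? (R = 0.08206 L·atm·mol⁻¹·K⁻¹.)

For a van der Waals gas the second virial coefficient B₂ = b − a/(RT) vanishes at T_B = a/(Rb).
T_B = 2.310/(0.08206×0.04243) = 2.310/0.0034818 = 663.4 K

T_B ≈ 663.4 K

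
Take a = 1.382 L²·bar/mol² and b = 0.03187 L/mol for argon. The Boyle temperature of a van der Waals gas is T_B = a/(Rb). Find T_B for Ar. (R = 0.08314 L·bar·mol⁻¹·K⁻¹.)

For a van der Waals gas the second virial coefficient B₂ = b − a/(RT) vanishes at T_B = a/(Rb).
T_B = 1.382/(0.08314×0.03187) = 1.382/0.0026497 = 521.6 K

T_B ≈ 521.6 K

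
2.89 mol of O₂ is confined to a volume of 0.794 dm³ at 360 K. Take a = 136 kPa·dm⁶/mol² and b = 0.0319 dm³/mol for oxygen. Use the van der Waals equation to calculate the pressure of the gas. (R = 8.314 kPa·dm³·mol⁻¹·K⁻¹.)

P ≈ 10523 kPa

P = nRT/(V − nb) − a n²/V²
nRT/(V − nb) = (2.89)(8.314)(360)/(0.794 − 2.89×0.0319) = 8649.9/0.70181 = 12325 kPa
a n²/V² = (136)(2.89)²/(0.794)² = 1801.7 kPa
P = 12325 − 1801.7 = 10523 kPa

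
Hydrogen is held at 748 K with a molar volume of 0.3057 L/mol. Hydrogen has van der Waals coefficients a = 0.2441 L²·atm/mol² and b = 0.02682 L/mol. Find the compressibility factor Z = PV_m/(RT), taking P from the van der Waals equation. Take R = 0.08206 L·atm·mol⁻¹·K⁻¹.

Z ≈ 1.083

P = RT/(V_m − b) − a/V_m² = (0.08206)(748)/(0.3057 − 0.02682) − 0.2441/(0.3057)²
  = 61.381/0.27888 − 2.6120 = 220.10 − 2.6120 = 217.49 atm
Z = PV_m/(RT) = (217.49)(0.3057)/((0.08206)(748)) = 66.487/61.381 = 1.083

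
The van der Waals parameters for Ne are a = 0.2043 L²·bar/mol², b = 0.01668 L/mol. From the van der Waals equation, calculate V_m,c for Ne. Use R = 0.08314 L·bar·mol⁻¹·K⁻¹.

V_m,c ≈ 0.05004 L/mol

For a van der Waals gas, V_m,c = 3b.
V_m,c = 3×0.01668 = 0.05004 L/mol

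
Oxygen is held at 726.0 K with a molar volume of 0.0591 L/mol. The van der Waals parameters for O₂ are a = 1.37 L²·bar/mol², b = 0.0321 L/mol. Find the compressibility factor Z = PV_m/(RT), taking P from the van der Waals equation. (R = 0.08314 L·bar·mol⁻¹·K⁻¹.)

P = RT/(V_m − b) − a/V_m² = (0.08314)(726.0)/(0.0591 − 0.0321) − 1.37/(0.0591)²
  = 60.360/0.027000 − 392.23 = 2235.6 − 392.23 = 1843.4 bar
Z = PV_m/(RT) = (1843.4)(0.0591)/((0.08314)(726.0)) = 108.94/60.360 = 1.805

Z ≈ 1.805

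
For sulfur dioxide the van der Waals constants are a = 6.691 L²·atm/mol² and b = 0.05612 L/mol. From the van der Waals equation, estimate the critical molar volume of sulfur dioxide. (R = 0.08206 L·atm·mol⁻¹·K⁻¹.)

V_m,c ≈ 0.1684 L/mol

For a van der Waals gas, V_m,c = 3b.
V_m,c = 3×0.05612 = 0.1684 L/mol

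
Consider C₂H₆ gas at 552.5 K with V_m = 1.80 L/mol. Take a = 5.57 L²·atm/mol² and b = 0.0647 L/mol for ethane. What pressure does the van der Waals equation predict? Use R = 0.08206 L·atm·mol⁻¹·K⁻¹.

P = RT/(V_m − b) − a/V_m²
RT/(V_m − b) = (0.08206)(552.5)/(1.80 − 0.0647) = 45.338/1.7353 = 26.127 atm
a/V_m² = 5.57/(1.80)² = 1.7191 atm
P = 26.127 − 1.7191 = 24.41 atm

P ≈ 24.41 atm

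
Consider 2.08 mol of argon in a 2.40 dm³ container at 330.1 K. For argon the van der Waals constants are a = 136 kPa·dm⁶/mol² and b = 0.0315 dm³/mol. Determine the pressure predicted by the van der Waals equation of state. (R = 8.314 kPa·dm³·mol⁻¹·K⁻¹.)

P ≈ 2343 kPa

P = nRT/(V − nb) − a n²/V²
nRT/(V − nb) = (2.08)(8.314)(330.1)/(2.40 − 2.08×0.0315) = 5708.5/2.3345 = 2445.3 kPa
a n²/V² = (136)(2.08)²/(2.40)² = 102.15 kPa
P = 2445.3 − 102.15 = 2343 kPa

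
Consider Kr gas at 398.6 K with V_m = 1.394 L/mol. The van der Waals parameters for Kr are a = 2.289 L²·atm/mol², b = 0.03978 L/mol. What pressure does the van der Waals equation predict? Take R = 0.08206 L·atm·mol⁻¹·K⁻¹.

P = RT/(V_m − b) − a/V_m²
RT/(V_m − b) = (0.08206)(398.6)/(1.394 − 0.03978) = 32.709/1.3542 = 24.154 atm
a/V_m² = 2.289/(1.394)² = 1.1779 atm
P = 24.154 − 1.1779 = 22.98 atm

P ≈ 22.98 atm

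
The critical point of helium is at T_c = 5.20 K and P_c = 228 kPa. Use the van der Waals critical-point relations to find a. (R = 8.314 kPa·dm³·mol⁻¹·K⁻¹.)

a ≈ 3.458 kPa·dm⁶/mol²

From T_c = 8a/(27Rb) and P_c = a/(27b²): a = 27 R² T_c²/(64 P_c).
a = 27×(8.314)²×(5.20)²/(64×228) = 50465/14592 = 3.458 kPa·dm⁶/mol²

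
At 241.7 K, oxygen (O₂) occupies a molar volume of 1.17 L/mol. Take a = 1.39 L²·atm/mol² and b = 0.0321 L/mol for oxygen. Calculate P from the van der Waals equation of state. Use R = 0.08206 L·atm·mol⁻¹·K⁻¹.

P = RT/(V_m − b) − a/V_m²
RT/(V_m − b) = (0.08206)(241.7)/(1.17 − 0.0321) = 19.834/1.1379 = 17.430 atm
a/V_m² = 1.39/(1.17)² = 1.0154 atm
P = 17.430 − 1.0154 = 16.41 atm

P ≈ 16.41 atm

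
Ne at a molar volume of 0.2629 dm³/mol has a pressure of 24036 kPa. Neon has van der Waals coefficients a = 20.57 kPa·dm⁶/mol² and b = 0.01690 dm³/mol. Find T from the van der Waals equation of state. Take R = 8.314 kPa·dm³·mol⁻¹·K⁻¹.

T = (P + a/V_m²)(V_m − b)/R
P + a/V_m² = 24036 + 20.57/(0.2629)² = 24334 kPa
V_m − b = 0.2629 − 0.01690 = 0.24600 dm³/mol
T = (24334)(0.24600)/8.314 = 720.0 K

T ≈ 720.0 K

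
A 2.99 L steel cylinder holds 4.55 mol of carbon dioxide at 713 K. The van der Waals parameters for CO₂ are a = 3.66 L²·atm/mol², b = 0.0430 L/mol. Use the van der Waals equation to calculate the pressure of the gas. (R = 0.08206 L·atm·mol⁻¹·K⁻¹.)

P ≈ 86.79 atm

P = nRT/(V − nb) − a n²/V²
nRT/(V − nb) = (4.55)(0.08206)(713)/(2.99 − 4.55×0.0430) = 266.21/2.7944 = 95.266 atm
a n²/V² = (3.66)(4.55)²/(2.99)² = 8.4754 atm
P = 95.266 − 8.4754 = 86.79 atm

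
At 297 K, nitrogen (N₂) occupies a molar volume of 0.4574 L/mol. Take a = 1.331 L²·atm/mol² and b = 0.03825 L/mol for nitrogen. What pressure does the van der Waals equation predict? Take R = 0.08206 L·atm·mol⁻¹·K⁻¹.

P = RT/(V_m − b) − a/V_m²
RT/(V_m − b) = (0.08206)(297)/(0.4574 − 0.03825) = 24.372/0.41915 = 58.146 atm
a/V_m² = 1.331/(0.4574)² = 6.3619 atm
P = 58.146 − 6.3619 = 51.78 atm

P ≈ 51.78 atm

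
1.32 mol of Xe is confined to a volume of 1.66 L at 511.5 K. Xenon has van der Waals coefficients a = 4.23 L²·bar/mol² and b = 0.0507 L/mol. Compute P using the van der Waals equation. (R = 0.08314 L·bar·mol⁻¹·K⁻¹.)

P = nRT/(V − nb) − a n²/V²
nRT/(V − nb) = (1.32)(0.08314)(511.5)/(1.66 − 1.32×0.0507) = 56.134/1.5931 = 35.236 bar
a n²/V² = (4.23)(1.32)²/(1.66)² = 2.6747 bar
P = 35.236 − 2.6747 = 32.56 bar

P ≈ 32.56 bar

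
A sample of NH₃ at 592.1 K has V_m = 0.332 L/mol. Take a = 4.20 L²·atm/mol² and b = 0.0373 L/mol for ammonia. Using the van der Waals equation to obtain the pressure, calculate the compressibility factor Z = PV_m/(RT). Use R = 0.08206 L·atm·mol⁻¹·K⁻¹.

P = RT/(V_m − b) − a/V_m² = (0.08206)(592.1)/(0.332 − 0.0373) − 4.20/(0.332)²
  = 48.588/0.29470 − 38.104 = 164.87 − 38.104 = 126.77 atm
Z = PV_m/(RT) = (126.77)(0.332)/((0.08206)(592.1)) = 42.088/48.588 = 0.8662

Z ≈ 0.8662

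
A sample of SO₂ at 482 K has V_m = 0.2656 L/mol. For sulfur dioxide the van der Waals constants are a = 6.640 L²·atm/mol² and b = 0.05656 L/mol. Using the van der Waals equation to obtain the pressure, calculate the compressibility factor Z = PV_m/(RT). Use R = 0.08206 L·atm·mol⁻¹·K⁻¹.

Z ≈ 0.6385

P = RT/(V_m − b) − a/V_m² = (0.08206)(482)/(0.2656 − 0.05656) − 6.640/(0.2656)²
  = 39.553/0.20904 − 94.127 = 189.21 − 94.127 = 95.08 atm
Z = PV_m/(RT) = (95.08)(0.2656)/((0.08206)(482)) = 25.253/39.553 = 0.6385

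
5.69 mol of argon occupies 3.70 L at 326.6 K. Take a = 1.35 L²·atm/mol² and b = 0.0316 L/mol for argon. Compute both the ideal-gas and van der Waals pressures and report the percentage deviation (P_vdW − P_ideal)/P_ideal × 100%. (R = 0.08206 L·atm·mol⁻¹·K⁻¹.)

-2.64 %

Ideal: P_ideal = nRT/V = (5.69)(0.08206)(326.6)/3.70 = 41.2153 atm
vdW: P = nRT/(V − nb) − a n²/V² = 152.497/3.52020 − 43.7077/13.6900 = 43.3205 − 3.19267 = 40.1278 atm
% deviation = (40.1278 − 41.2153)/41.2153 × 100% = -2.64%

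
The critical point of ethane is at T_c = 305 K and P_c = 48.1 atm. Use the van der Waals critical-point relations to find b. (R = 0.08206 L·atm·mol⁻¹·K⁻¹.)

From T_c = 8a/(27Rb) and P_c = a/(27b²): b = R T_c/(8 P_c).
b = (0.08206)(305)/(8×48.1) = 25.028/384.80 = 0.06504 L/mol

b ≈ 0.06504 L/mol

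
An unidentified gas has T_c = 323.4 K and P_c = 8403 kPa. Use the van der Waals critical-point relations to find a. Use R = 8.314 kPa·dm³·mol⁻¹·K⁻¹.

a ≈ 363.0 kPa·dm⁶/mol²

From T_c = 8a/(27Rb) and P_c = a/(27b²): a = 27 R² T_c²/(64 P_c).
a = 27×(8.314)²×(323.4)²/(64×8403) = 195192819/537792 = 363.0 kPa·dm⁶/mol²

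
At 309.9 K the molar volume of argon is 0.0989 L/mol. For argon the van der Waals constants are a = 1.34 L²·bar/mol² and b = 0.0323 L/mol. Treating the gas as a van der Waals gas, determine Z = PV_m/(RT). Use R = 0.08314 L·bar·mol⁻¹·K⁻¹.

Z ≈ 0.9591

P = RT/(V_m − b) − a/V_m² = (0.08314)(309.9)/(0.0989 − 0.0323) − 1.34/(0.0989)²
  = 25.765/0.066600 − 137.00 = 386.86 − 137.00 = 249.86 bar
Z = PV_m/(RT) = (249.86)(0.0989)/((0.08314)(309.9)) = 24.711/25.765 = 0.9591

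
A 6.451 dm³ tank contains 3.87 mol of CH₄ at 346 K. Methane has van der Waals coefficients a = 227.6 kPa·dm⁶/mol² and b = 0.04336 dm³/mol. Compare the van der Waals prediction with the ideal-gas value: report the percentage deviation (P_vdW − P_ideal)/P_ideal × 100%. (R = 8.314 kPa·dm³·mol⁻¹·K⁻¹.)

-2.08 %

Ideal: P_ideal = nRT/V = (3.87)(8.314)(346)/6.451 = 1725.72 kPa
vdW: P = nRT/(V − nb) − a n²/V² = 11132.6/6.28320 − 3408.74/41.6154 = 1771.80 − 81.9105 = 1689.89 kPa
% deviation = (1689.89 − 1725.72)/1725.72 × 100% = -2.08%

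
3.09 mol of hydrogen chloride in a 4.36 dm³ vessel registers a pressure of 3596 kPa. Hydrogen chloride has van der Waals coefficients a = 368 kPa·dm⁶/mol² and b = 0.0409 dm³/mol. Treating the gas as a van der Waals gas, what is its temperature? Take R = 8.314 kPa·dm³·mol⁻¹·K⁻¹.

T = (P + a n²/V²)(V − nb)/(nR)
P + a n²/V² = 3596 + (368)(3.09)²/(4.36)² = 3780.8 kPa
V − nb = 4.36 − (3.09)(0.0409) = 4.2336 dm³
T = (3780.8)(4.2336)/((3.09)(8.314)) = 623.1 K

T ≈ 623.1 K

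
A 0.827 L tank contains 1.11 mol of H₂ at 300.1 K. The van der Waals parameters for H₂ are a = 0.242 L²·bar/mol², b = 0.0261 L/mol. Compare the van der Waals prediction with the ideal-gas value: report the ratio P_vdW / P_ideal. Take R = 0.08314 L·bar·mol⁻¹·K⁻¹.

Ideal: P_ideal = nRT/V = (1.11)(0.08314)(300.1)/0.827 = 33.4883 bar
vdW: P = nRT/(V − nb) − a n²/V² = 27.6948/0.798029 − 0.298168/0.683929 = 34.7040 − 0.435963 = 34.2680 bar
Ratio = 34.2680/33.4883 = 1.023

P_vdW / P_ideal ≈ 1.023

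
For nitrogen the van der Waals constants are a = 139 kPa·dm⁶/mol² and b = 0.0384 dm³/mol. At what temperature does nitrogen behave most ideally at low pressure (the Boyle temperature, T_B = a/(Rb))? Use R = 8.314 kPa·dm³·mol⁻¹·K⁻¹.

T_B ≈ 435.4 K

For a van der Waals gas the second virial coefficient B₂ = b − a/(RT) vanishes at T_B = a/(Rb).
T_B = 139/(8.314×0.0384) = 139/0.31926 = 435.4 K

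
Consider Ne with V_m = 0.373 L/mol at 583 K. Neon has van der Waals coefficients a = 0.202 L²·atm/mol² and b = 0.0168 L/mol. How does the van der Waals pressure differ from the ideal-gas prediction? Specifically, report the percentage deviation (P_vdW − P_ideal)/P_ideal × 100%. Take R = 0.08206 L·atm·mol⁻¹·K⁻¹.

Ideal: P_ideal = RT/V_m = (0.08206)(583)/0.373 = 128.260 atm
vdW: P = RT/(V_m − b) − a/V_m² = 47.8410/0.356200 − 0.202/0.139129 = 134.309 − 1.45189 = 132.857 atm
% deviation = (132.857 − 128.260)/128.260 × 100% = 3.58%

3.58 %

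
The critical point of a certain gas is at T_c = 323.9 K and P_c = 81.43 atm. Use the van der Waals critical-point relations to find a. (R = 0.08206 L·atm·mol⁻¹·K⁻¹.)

a ≈ 3.660 L²·atm/mol²

From T_c = 8a/(27Rb) and P_c = a/(27b²): a = 27 R² T_c²/(64 P_c).
a = 27×(0.08206)²×(323.9)²/(64×81.43) = 19074/5211.5 = 3.660 L²·atm/mol²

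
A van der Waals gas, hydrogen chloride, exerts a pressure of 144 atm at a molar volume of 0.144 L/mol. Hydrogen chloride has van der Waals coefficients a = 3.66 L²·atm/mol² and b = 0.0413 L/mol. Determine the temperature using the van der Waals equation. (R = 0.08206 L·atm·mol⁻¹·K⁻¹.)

T = (P + a/V_m²)(V_m − b)/R
P + a/V_m² = 144 + 3.66/(0.144)² = 320.50 atm
V_m − b = 0.144 − 0.0413 = 0.10270 L/mol
T = (320.50)(0.10270)/0.08206 = 401.1 K

T ≈ 401.1 K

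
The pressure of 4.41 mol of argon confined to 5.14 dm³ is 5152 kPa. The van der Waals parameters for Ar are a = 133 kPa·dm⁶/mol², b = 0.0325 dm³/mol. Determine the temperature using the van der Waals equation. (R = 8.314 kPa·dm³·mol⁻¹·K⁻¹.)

T = (P + a n²/V²)(V − nb)/(nR)
P + a n²/V² = 5152 + (133)(4.41)²/(5.14)² = 5249.9 kPa
V − nb = 5.14 − (4.41)(0.0325) = 4.9967 dm³
T = (5249.9)(4.9967)/((4.41)(8.314)) = 715.5 K

T ≈ 715.5 K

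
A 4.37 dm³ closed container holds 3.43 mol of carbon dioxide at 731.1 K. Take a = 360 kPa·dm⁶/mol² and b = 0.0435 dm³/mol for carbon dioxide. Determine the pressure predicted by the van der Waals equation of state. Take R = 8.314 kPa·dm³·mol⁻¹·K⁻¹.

P ≈ 4718 kPa

P = nRT/(V − nb) − a n²/V²
nRT/(V − nb) = (3.43)(8.314)(731.1)/(4.37 − 3.43×0.0435) = 20849/4.2208 = 4939.6 kPa
a n²/V² = (360)(3.43)²/(4.37)² = 221.78 kPa
P = 4939.6 − 221.78 = 4718 kPa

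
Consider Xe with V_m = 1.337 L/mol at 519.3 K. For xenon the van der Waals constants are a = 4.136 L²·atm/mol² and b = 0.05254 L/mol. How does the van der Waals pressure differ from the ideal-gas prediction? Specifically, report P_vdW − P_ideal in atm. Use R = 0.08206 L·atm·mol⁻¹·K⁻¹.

ΔP ≈ -1.010 atm

Ideal: P_ideal = RT/V_m = (0.08206)(519.3)/1.337 = 31.8727 atm
vdW: P = RT/(V_m − b) − a/V_m² = 42.6138/1.28446 − 4.136/1.78757 = 33.1764 − 2.31376 = 30.8626 atm
ΔP = 30.8626 − 31.8727 = -1.010 atm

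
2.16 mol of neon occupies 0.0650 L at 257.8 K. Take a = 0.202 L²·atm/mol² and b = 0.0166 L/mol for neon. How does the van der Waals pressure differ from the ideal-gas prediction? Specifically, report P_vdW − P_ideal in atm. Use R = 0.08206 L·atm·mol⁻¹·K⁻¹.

ΔP ≈ 641.8 atm

Ideal: P_ideal = nRT/V = (2.16)(0.08206)(257.8)/0.0650 = 702.999 atm
vdW: P = nRT/(V − nb) − a n²/V² = 45.6949/0.0291440 − 0.942451/0.00422500 = 1567.90 − 223.065 = 1344.84 atm
ΔP = 1344.84 − 702.999 = 641.8 atm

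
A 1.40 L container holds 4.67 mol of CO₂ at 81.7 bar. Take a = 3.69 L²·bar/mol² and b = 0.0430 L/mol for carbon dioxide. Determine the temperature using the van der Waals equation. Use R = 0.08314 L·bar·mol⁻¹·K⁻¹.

T ≈ 379.2 K

T = (P + a n²/V²)(V − nb)/(nR)
P + a n²/V² = 81.7 + (3.69)(4.67)²/(1.40)² = 122.76 bar
V − nb = 1.40 − (4.67)(0.0430) = 1.1992 L
T = (122.76)(1.1992)/((4.67)(0.08314)) = 379.2 K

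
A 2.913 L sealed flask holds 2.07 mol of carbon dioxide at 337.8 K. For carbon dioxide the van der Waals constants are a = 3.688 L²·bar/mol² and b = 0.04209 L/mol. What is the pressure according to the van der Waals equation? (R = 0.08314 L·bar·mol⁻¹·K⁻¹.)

P ≈ 18.71 bar

P = nRT/(V − nb) − a n²/V²
nRT/(V − nb) = (2.07)(0.08314)(337.8)/(2.913 − 2.07×0.04209) = 58.135/2.8259 = 20.572 bar
a n²/V² = (3.688)(2.07)²/(2.913)² = 1.8623 bar
P = 20.572 − 1.8623 = 18.71 bar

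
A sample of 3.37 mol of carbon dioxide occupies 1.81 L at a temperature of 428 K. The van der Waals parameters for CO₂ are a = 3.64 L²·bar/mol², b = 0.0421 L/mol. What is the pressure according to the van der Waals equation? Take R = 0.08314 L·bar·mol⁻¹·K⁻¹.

P = nRT/(V − nb) − a n²/V²
nRT/(V − nb) = (3.37)(0.08314)(428)/(1.81 − 3.37×0.0421) = 119.92/1.6681 = 71.890 bar
a n²/V² = (3.64)(3.37)²/(1.81)² = 12.618 bar
P = 71.890 − 12.618 = 59.27 bar

P ≈ 59.27 bar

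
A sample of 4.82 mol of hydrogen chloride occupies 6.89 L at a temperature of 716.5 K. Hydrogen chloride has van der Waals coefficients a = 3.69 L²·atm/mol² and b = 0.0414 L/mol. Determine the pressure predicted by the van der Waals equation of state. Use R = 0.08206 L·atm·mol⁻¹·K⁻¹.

P ≈ 40.55 atm

P = nRT/(V − nb) − a n²/V²
nRT/(V − nb) = (4.82)(0.08206)(716.5)/(6.89 − 4.82×0.0414) = 283.40/6.6905 = 42.359 atm
a n²/V² = (3.69)(4.82)²/(6.89)² = 1.8059 atm
P = 42.359 − 1.8059 = 40.55 atm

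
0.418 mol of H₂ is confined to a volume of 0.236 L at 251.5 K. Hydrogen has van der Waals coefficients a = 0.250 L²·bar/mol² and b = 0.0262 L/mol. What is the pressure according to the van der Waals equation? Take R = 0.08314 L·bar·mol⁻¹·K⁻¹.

P ≈ 38.05 bar

P = nRT/(V − nb) − a n²/V²
nRT/(V − nb) = (0.418)(0.08314)(251.5)/(0.236 − 0.418×0.0262) = 8.7403/0.22505 = 38.837 bar
a n²/V² = (0.250)(0.418)²/(0.236)² = 0.78428 bar
P = 38.837 − 0.78428 = 38.05 bar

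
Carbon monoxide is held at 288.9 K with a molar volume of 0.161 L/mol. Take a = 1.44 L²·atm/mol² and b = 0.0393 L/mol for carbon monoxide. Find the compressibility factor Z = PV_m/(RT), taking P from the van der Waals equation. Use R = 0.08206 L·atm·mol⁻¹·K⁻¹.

Z ≈ 0.9457

P = RT/(V_m − b) − a/V_m² = (0.08206)(288.9)/(0.161 − 0.0393) − 1.44/(0.161)²
  = 23.707/0.12170 − 55.553 = 194.80 − 55.553 = 139.25 atm
Z = PV_m/(RT) = (139.25)(0.161)/((0.08206)(288.9)) = 22.419/23.707 = 0.9457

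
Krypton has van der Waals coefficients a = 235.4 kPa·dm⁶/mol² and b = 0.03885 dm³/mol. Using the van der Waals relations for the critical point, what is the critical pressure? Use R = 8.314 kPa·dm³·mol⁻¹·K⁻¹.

For a van der Waals gas, P_c = a/(27b²).
P_c = 235.4/(27×(0.03885)²) = 235.4/0.040752 = 5776 kPa

P_c ≈ 5776 kPa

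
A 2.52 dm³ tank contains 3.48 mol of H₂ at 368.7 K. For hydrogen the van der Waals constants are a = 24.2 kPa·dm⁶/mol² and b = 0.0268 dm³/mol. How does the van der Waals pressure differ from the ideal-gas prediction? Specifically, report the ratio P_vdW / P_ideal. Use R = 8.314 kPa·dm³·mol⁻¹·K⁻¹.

Ideal: P_ideal = nRT/V = (3.48)(8.314)(368.7)/2.52 = 4233.13 kPa
vdW: P = nRT/(V − nb) − a n²/V² = 10667.5/2.42674 − 293.072/6.35040 = 4395.81 − 46.1502 = 4349.66 kPa
Ratio = 4349.66/4233.13 = 1.028

P_vdW / P_ideal ≈ 1.028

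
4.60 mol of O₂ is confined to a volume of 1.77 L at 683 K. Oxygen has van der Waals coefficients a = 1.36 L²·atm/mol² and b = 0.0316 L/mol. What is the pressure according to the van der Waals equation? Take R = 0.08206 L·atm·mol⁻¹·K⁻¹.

P = nRT/(V − nb) − a n²/V²
nRT/(V − nb) = (4.60)(0.08206)(683)/(1.77 − 4.60×0.0316) = 257.82/1.6246 = 158.70 atm
a n²/V² = (1.36)(4.60)²/(1.77)² = 9.1856 atm
P = 158.70 − 9.1856 = 149.5 atm

P ≈ 149.5 atm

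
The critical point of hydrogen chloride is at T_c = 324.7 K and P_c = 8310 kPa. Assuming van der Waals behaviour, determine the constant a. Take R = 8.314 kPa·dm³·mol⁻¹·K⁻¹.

a ≈ 370.0 kPa·dm⁶/mol²

From T_c = 8a/(27Rb) and P_c = a/(27b²): a = 27 R² T_c²/(64 P_c).
a = 27×(8.314)²×(324.7)²/(64×8310) = 196765241/531840 = 370.0 kPa·dm⁶/mol²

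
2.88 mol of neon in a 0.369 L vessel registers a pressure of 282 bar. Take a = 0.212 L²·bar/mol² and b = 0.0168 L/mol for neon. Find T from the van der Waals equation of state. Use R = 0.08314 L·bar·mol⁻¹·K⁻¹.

T = (P + a n²/V²)(V − nb)/(nR)
P + a n²/V² = 282 + (0.212)(2.88)²/(0.369)² = 294.91 bar
V − nb = 0.369 − (2.88)(0.0168) = 0.32062 L
T = (294.91)(0.32062)/((2.88)(0.08314)) = 394.9 K

T ≈ 394.9 K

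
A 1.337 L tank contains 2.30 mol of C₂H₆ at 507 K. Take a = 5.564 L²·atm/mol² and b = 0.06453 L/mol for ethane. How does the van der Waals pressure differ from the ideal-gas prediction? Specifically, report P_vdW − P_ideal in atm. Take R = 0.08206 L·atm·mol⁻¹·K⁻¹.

Ideal: P_ideal = nRT/V = (2.30)(0.08206)(507)/1.337 = 71.5708 atm
vdW: P = nRT/(V − nb) − a n²/V² = 95.6902/1.18858 − 29.4336/1.78757 = 80.5080 − 16.4657 = 64.0423 atm
ΔP = 64.0423 − 71.5708 = -7.529 atm

ΔP ≈ -7.529 atm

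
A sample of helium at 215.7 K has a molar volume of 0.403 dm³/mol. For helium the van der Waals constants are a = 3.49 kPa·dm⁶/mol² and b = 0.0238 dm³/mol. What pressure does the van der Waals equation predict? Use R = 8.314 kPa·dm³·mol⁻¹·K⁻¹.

P = RT/(V_m − b) − a/V_m²
RT/(V_m − b) = (8.314)(215.7)/(0.403 − 0.0238) = 1793.3/0.37920 = 4729.2 kPa
a/V_m² = 3.49/(0.403)² = 21.489 kPa
P = 4729.2 − 21.489 = 4708 kPa

P ≈ 4708 kPa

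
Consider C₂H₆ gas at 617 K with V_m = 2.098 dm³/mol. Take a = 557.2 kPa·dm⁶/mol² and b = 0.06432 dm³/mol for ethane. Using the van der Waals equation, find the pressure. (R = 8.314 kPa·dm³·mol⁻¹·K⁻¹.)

P ≈ 2396 kPa

P = RT/(V_m − b) − a/V_m²
RT/(V_m − b) = (8.314)(617)/(2.098 − 0.06432) = 5129.7/2.0337 = 2522.3 kPa
a/V_m² = 557.2/(2.098)² = 126.59 kPa
P = 2522.3 − 126.59 = 2396 kPa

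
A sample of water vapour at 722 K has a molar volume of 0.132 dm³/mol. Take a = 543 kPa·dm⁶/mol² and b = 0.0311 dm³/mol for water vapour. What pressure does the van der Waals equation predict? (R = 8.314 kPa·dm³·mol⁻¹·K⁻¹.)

P ≈ 28328 kPa

P = RT/(V_m − b) − a/V_m²
RT/(V_m − b) = (8.314)(722)/(0.132 − 0.0311) = 6002.7/0.10090 = 59492 kPa
a/V_m² = 543/(0.132)² = 31164 kPa
P = 59492 − 31164 = 28328 kPa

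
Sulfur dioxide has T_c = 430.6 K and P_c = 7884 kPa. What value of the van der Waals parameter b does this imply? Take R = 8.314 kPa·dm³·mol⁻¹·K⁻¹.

From T_c = 8a/(27Rb) and P_c = a/(27b²): b = R T_c/(8 P_c).
b = (8.314)(430.6)/(8×7884) = 3580.0/63072 = 0.05676 dm³/mol

b ≈ 0.05676 dm³/mol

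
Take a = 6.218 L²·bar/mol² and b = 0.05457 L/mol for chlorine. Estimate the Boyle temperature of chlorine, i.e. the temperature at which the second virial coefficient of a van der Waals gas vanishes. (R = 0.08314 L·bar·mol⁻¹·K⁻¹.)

T_B ≈ 1371 K

For a van der Waals gas the second virial coefficient B₂ = b − a/(RT) vanishes at T_B = a/(Rb).
T_B = 6.218/(0.08314×0.05457) = 6.218/0.0045369 = 1371 K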